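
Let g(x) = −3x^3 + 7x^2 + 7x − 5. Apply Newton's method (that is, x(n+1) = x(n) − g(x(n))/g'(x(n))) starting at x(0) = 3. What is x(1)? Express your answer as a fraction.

g'(x) = −9x^2 + 14x + 7.
g(3) = −2, g'(3) = −32, so x(1) = 3 − (−2)/(−32) = 47/16.

47/16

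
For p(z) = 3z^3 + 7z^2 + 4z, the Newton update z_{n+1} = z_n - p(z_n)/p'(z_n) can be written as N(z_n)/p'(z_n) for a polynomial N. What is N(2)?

76

p'(z) = 9z^2 + 14z + 4.
N(z) = z·p'(z) - p(z) = z·(9z^2 + 14z + 4) - (3z^3 + 7z^2 + 4z) = 6z^3 + 7z^2.
N(2) = 76.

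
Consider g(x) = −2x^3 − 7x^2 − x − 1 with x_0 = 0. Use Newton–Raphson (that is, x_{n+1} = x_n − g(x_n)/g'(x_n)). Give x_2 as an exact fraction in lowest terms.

g'(x) = −6x^2 − 14x − 1.
g(0) = −1, g'(0) = −1, so x_1 = 0 − (−1)/(−1) = −1.
g(−1) = −5, g'(−1) = 7, so x_2 = (−1) − (−5)/7 = −2/7.

−2/7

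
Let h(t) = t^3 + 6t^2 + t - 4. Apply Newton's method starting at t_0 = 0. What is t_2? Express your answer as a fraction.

228/97

h'(t) = 3t^2 + 12t + 1.
h(0) = -4, h'(0) = 1, so t_1 = 0 - (-4)/1 = 4.
h(4) = 160, h'(4) = 97, so t_2 = 4 - 160/97 = 228/97.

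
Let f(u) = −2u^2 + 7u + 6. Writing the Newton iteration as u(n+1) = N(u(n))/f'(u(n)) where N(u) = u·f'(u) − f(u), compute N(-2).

f'(u) = −4u + 7.
N(u) = u·f'(u) − f(u) = u·(−4u + 7) − (−2u^2 + 7u + 6) = −2u^2 − 6.
N(-2) = −14.

−14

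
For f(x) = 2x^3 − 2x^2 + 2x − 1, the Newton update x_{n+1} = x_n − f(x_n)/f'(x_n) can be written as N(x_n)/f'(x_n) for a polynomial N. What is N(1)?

f'(x) = 6x^2 − 4x + 2.
N(x) = x·f'(x) − f(x) = x·(6x^2 − 4x + 2) − (2x^3 − 2x^2 + 2x − 1) = 4x^3 − 2x^2 + 1.
N(1) = 3.

3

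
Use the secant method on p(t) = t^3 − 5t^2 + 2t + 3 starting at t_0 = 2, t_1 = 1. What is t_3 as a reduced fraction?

p(2) = −5, p(1) = 1. t_2 = 1 − 1·(1 − 2)/(1 − (−5)) = 7/6.
p(1) = 1, p(7/6) = 25/216. t_3 = (7/6) − (25/216)·((7/6) − 1)/((25/216) − 1) = 227/191.

227/191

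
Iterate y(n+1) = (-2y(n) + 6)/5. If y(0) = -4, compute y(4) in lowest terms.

458/625

y(1) = (-2·(-4) + 6)/5 = 14/5.
y(2) = (-2·(14/5) + 6)/5 = 2/25.
y(3) = (-2·(2/25) + 6)/5 = 146/125.
y(4) = (-2·(146/125) + 6)/5 = 458/625.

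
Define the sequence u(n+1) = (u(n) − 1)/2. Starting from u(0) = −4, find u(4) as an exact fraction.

−19/16

u(1) = ((−4) − 1)/2 = −5/2.
u(2) = ((−5/2) − 1)/2 = −7/4.
u(3) = ((−7/4) − 1)/2 = −11/8.
u(4) = ((−11/8) − 1)/2 = −19/16.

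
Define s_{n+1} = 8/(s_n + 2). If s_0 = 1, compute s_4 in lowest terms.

s_1 = 8/(1 + 2) = 8/3.
s_2 = 8/(8/3 + 2) = 12/7.
s_3 = 8/(12/7 + 2) = 28/13.
s_4 = 8/(28/13 + 2) = 52/27.

52/27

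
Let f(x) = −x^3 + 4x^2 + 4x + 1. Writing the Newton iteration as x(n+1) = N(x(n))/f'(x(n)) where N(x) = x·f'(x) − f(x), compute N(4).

f'(x) = −3x^2 + 8x + 4.
N(x) = x·f'(x) − f(x) = x·(−3x^2 + 8x + 4) − (−x^3 + 4x^2 + 4x + 1) = −2x^3 + 4x^2 − 1.
N(4) = −65.

−65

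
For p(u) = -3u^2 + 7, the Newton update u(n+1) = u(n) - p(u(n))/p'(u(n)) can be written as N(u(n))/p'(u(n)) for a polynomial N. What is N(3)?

-34

p'(u) = -6u.
N(u) = u·p'(u) - p(u) = u·(-6u) - (-3u^2 + 7) = -3u^2 - 7.
N(3) = -34.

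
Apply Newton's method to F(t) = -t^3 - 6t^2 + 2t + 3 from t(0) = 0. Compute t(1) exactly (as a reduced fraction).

-3/2

F'(t) = -3t^2 - 12t + 2.
F(0) = 3, F'(0) = 2, so t(1) = 0 - 3/2 = -3/2.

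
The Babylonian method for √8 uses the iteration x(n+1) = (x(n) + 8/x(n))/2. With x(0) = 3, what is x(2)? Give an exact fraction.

577/204

x(1) = (3 + 8/3)/2 = 17/6.
x(2) = (17/6 + 8/(17/6))/2 = 577/204.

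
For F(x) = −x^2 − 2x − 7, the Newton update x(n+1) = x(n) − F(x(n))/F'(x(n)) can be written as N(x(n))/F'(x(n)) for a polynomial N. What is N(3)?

−2

F'(x) = −2x − 2.
N(x) = x·F'(x) − F(x) = x·(−2x − 2) − (−x^2 − 2x − 7) = −x^2 + 7.
N(3) = −2.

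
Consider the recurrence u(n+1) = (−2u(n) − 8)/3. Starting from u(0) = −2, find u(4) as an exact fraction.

u(1) = (−2·(−2) − 8)/3 = −4/3.
u(2) = (−2·(−4/3) − 8)/3 = −16/9.
u(3) = (−2·(−16/9) − 8)/3 = −40/27.
u(4) = (−2·(−40/27) − 8)/3 = −136/81.

−136/81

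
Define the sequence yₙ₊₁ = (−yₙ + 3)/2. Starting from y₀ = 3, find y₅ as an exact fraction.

y₁ = (−3 + 3)/2 = 0.
y₂ = (−0 + 3)/2 = 3/2.
y₃ = (−(3/2) + 3)/2 = 3/4.
y₄ = (−(3/4) + 3)/2 = 9/8.
y₅ = (−(9/8) + 3)/2 = 15/16.

15/16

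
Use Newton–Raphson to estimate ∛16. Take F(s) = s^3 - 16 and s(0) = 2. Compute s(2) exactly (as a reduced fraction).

F'(s) = 3s^2.
F(2) = -8, F'(2) = 12, so s(1) = 2 - (-8)/12 = 8/3.
F(8/3) = 80/27, F'(8/3) = 64/3, so s(2) = (8/3) - (80/27)/(64/3) = 91/36.

91/36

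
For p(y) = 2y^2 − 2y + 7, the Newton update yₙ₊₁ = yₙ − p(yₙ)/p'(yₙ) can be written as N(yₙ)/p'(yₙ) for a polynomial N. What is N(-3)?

11

p'(y) = 4y − 2.
N(y) = y·p'(y) − p(y) = y·(4y − 2) − (2y^2 − 2y + 7) = 2y^2 − 7.
N(-3) = 11.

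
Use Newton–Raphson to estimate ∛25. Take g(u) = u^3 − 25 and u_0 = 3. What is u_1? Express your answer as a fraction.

79/27

g'(u) = 3u^2.
g(3) = 2, g'(3) = 27, so u_1 = 3 − 2/27 = 79/27.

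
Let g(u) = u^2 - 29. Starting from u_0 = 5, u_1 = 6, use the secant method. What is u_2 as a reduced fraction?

g(5) = -4, g(6) = 7. u_2 = 6 - 7·(6 - 5)/(7 - (-4)) = 59/11.

59/11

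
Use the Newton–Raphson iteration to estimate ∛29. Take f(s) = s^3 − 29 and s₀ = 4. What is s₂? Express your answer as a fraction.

f'(s) = 3s^2.
f(4) = 35, f'(4) = 48, so s₁ = 4 − 35/48 = 157/48.
f(157/48) = 662725/110592, f'(157/48) = 24649/768, so s₂ = (157/48) − (662725/110592)/(24649/768) = 5473477/1774728.

5473477/1774728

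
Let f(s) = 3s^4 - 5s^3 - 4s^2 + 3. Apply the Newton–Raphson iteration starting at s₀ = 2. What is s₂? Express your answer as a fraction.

f'(s) = 12s^3 - 15s^2 - 8s.
f(2) = -5, f'(2) = 20, so s₁ = 2 - (-5)/20 = 9/4.
f(9/4) = 687/256, f'(9/4) = 171/4, so s₂ = (9/4) - (687/256)/(171/4) = 7979/3648.

7979/3648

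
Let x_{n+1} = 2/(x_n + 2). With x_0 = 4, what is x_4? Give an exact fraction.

20/27

x_1 = 2/(4 + 2) = 1/3.
x_2 = 2/(1/3 + 2) = 6/7.
x_3 = 2/(6/7 + 2) = 7/10.
x_4 = 2/(7/10 + 2) = 20/27.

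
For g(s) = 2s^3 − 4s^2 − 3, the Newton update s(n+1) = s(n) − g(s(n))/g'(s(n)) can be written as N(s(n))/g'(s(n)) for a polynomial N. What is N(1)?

3

g'(s) = 6s^2 − 8s.
N(s) = s·g'(s) − g(s) = s·(6s^2 − 8s) − (2s^3 − 4s^2 − 3) = 4s^3 − 4s^2 + 3.
N(1) = 3.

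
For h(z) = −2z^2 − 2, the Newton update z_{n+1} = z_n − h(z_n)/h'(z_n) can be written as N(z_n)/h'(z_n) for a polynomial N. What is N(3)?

h'(z) = −4z.
N(z) = z·h'(z) − h(z) = z·(−4z) − (−2z^2 − 2) = −2z^2 + 2.
N(3) = −16.

−16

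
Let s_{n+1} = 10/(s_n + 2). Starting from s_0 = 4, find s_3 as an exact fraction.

55/26

s_1 = 10/(4 + 2) = 5/3.
s_2 = 10/(5/3 + 2) = 30/11.
s_3 = 10/(30/11 + 2) = 55/26.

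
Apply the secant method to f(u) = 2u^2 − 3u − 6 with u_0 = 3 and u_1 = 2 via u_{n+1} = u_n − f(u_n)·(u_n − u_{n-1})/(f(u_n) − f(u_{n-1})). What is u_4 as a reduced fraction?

1970/747

f(3) = 3, f(2) = −4. u_2 = 2 − (−4)·(2 − 3)/((−4) − 3) = 18/7.
f(2) = −4, f(18/7) = −24/49. u_3 = (18/7) − (−24/49)·((18/7) − 2)/((−24/49) − (−4)) = 114/43.
f(18/7) = −24/49, f(114/43) = 192/1849. u_4 = (114/43) − (192/1849)·((114/43) − (18/7))/((192/1849) − (−24/49)) = 1970/747.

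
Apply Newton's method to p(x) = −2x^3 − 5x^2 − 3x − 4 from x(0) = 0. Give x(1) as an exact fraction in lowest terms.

−4/3

p'(x) = −6x^2 − 10x − 3.
p(0) = −4, p'(0) = −3, so x(1) = 0 − (−4)/(−3) = −4/3.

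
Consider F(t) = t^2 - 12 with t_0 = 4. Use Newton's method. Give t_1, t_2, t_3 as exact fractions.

t_1 = 7/2, t_2 = 97/28, t_3 = 18817/5432

F'(t) = 2t.
F(4) = 4, F'(4) = 8, so t_1 = 4 - 4/8 = 7/2.
F(7/2) = 1/4, F'(7/2) = 7, so t_2 = (7/2) - (1/4)/7 = 97/28.
F(97/28) = 1/784, F'(97/28) = 97/14, so t_3 = (97/28) - (1/784)/(97/14) = 18817/5432.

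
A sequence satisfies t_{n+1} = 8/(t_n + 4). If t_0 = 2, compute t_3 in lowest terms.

16/11

t_1 = 8/(2 + 4) = 4/3.
t_2 = 8/(4/3 + 4) = 3/2.
t_3 = 8/(3/2 + 4) = 16/11.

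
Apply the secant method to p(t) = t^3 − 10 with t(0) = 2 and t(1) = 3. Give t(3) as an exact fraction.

15250/7129

p(2) = −2, p(3) = 17. t(2) = 3 − 17·(3 − 2)/(17 − (−2)) = 40/19.
p(3) = 17, p(40/19) = −4590/6859. t(3) = (40/19) − (−4590/6859)·((40/19) − 3)/((−4590/6859) − 17) = 15250/7129.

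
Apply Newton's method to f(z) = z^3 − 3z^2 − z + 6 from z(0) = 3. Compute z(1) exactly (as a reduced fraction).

f'(z) = 3z^2 − 6z − 1.
f(3) = 3, f'(3) = 8, so z(1) = 3 − 3/8 = 21/8.

21/8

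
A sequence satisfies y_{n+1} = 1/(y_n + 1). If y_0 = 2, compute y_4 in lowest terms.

y_1 = 1/(2 + 1) = 1/3.
y_2 = 1/(1/3 + 1) = 3/4.
y_3 = 1/(3/4 + 1) = 4/7.
y_4 = 1/(4/7 + 1) = 7/11.

7/11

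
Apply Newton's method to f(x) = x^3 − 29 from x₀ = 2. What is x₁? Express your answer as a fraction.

f'(x) = 3x^2.
f(2) = −21, f'(2) = 12, so x₁ = 2 − (−21)/12 = 15/4.

15/4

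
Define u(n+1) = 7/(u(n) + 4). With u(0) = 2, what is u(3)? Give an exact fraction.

u(1) = 7/(2 + 4) = 7/6.
u(2) = 7/(7/6 + 4) = 42/31.
u(3) = 7/(42/31 + 4) = 217/166.

217/166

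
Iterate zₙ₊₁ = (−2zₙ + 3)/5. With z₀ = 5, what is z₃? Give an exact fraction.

z₁ = (−2·5 + 3)/5 = −7/5.
z₂ = (−2·(−7/5) + 3)/5 = 29/25.
z₃ = (−2·(29/25) + 3)/5 = 17/125.

17/125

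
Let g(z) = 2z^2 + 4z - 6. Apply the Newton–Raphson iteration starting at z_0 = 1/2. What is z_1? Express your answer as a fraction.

g'(z) = 4z + 4.
g(1/2) = -7/2, g'(1/2) = 6, so z_1 = (1/2) - (-7/2)/6 = 13/12.

13/12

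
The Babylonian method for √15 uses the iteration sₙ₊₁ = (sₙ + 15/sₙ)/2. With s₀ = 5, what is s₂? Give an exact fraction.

31/8

s₁ = (5 + 15/5)/2 = 4.
s₂ = (4 + 15/4)/2 = 31/8.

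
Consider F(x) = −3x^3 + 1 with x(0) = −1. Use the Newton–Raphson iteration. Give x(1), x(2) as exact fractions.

x(1) = −5/9, x(2) = −7/675

F'(x) = −9x^2.
F(−1) = 4, F'(−1) = −9, so x(1) = (−1) − 4/(−9) = −5/9.
F(−5/9) = 368/243, F'(−5/9) = −25/9, so x(2) = (−5/9) − (368/243)/(−25/9) = −7/675.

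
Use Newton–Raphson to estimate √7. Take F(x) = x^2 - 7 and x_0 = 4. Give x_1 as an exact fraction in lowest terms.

F'(x) = 2x.
F(4) = 9, F'(4) = 8, so x_1 = 4 - 9/8 = 23/8.

23/8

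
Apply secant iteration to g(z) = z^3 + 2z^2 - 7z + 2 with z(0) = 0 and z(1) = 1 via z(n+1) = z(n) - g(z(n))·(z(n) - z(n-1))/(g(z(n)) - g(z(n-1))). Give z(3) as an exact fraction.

1/9

g(0) = 2, g(1) = -2. z(2) = 1 - (-2)·(1 - 0)/((-2) - 2) = 1/2.
g(1) = -2, g(1/2) = -7/8. z(3) = (1/2) - (-7/8)·((1/2) - 1)/((-7/8) - (-2)) = 1/9.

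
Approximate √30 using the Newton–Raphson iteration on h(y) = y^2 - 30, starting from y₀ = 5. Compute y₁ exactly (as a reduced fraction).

11/2

h'(y) = 2y.
h(5) = -5, h'(5) = 10, so y₁ = 5 - (-5)/10 = 11/2.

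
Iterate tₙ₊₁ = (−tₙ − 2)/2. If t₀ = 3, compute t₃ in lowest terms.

−9/8

t₁ = (−3 − 2)/2 = −5/2.
t₂ = (−(−5/2) − 2)/2 = 1/4.
t₃ = (−(1/4) − 2)/2 = −9/8.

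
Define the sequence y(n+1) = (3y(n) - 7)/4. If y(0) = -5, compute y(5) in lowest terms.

-3341/512

y(1) = (3·(-5) - 7)/4 = -11/2.
y(2) = (3·(-11/2) - 7)/4 = -47/8.
y(3) = (3·(-47/8) - 7)/4 = -197/32.
y(4) = (3·(-197/32) - 7)/4 = -815/128.
y(5) = (3·(-815/128) - 7)/4 = -3341/512.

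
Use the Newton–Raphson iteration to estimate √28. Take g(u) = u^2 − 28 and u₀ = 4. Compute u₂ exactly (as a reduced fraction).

g'(u) = 2u.
g(4) = −12, g'(4) = 8, so u₁ = 4 − (−12)/8 = 11/2.
g(11/2) = 9/4, g'(11/2) = 11, so u₂ = (11/2) − (9/4)/11 = 233/44.

233/44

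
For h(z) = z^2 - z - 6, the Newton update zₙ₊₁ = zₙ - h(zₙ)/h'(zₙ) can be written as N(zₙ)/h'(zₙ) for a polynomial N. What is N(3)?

h'(z) = 2z - 1.
N(z) = z·h'(z) - h(z) = z·(2z - 1) - (z^2 - z - 6) = z^2 + 6.
N(3) = 15.

15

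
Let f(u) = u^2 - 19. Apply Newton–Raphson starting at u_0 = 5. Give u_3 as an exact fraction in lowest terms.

f'(u) = 2u.
f(5) = 6, f'(5) = 10, so u_1 = 5 - 6/10 = 22/5.
f(22/5) = 9/25, f'(22/5) = 44/5, so u_2 = (22/5) - (9/25)/(44/5) = 959/220.
f(959/220) = 81/48400, f'(959/220) = 959/110, so u_3 = (959/220) - (81/48400)/(959/110) = 1839281/421960.

1839281/421960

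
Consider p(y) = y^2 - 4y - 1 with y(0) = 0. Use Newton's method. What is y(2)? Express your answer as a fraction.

-17/72

p'(y) = 2y - 4.
p(0) = -1, p'(0) = -4, so y(1) = 0 - (-1)/(-4) = -1/4.
p(-1/4) = 1/16, p'(-1/4) = -9/2, so y(2) = (-1/4) - (1/16)/(-9/2) = -17/72.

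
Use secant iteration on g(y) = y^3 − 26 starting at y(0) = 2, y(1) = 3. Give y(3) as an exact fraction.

g(2) = −18, g(3) = 1. y(2) = 3 − 1·(3 − 2)/(1 − (−18)) = 56/19.
g(3) = 1, g(56/19) = −2718/6859. y(3) = (56/19) − (−2718/6859)·((56/19) − 3)/((−2718/6859) − 1) = 28370/9577.

28370/9577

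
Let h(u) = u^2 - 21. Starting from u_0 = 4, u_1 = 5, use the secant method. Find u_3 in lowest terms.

197/43

h(4) = -5, h(5) = 4. u_2 = 5 - 4·(5 - 4)/(4 - (-5)) = 41/9.
h(5) = 4, h(41/9) = -20/81. u_3 = (41/9) - (-20/81)·((41/9) - 5)/((-20/81) - 4) = 197/43.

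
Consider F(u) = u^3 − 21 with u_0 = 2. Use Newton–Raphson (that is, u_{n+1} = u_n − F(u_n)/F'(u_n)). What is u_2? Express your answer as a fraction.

68797/24642

F'(u) = 3u^2.
F(2) = −13, F'(2) = 12, so u_1 = 2 − (−13)/12 = 37/12.
F(37/12) = 14365/1728, F'(37/12) = 1369/48, so u_2 = (37/12) − (14365/1728)/(1369/48) = 68797/24642.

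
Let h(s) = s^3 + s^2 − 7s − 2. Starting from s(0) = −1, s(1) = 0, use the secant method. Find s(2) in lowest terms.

−2/7

h(−1) = 5, h(0) = −2. s(2) = 0 − (−2)·(0 − (−1))/((−2) − 5) = −2/7.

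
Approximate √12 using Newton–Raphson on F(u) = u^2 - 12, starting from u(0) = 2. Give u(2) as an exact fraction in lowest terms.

7/2

F'(u) = 2u.
F(2) = -8, F'(2) = 4, so u(1) = 2 - (-8)/4 = 4.
F(4) = 4, F'(4) = 8, so u(2) = 4 - 4/8 = 7/2.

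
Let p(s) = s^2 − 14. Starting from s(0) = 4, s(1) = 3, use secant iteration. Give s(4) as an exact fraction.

4591/1227

p(4) = 2, p(3) = −5. s(2) = 3 − (−5)·(3 − 4)/((−5) − 2) = 26/7.
p(3) = −5, p(26/7) = −10/49. s(3) = (26/7) − (−10/49)·((26/7) − 3)/((−10/49) − (−5)) = 176/47.
p(26/7) = −10/49, p(176/47) = 50/2209. s(4) = (176/47) − (50/2209)·((176/47) − (26/7))/((50/2209) − (−10/49)) = 4591/1227.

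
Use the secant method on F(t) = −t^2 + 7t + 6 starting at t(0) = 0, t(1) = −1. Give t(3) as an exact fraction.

F(0) = 6, F(−1) = −2. t(2) = (−1) − (−2)·((−1) − 0)/((−2) − 6) = −3/4.
F(−1) = −2, F(−3/4) = 3/16. t(3) = (−3/4) − (3/16)·((−3/4) − (−1))/((3/16) − (−2)) = −27/35.

−27/35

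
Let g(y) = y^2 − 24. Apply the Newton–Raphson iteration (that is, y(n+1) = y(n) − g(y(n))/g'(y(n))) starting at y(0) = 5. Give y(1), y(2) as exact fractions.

y(1) = 49/10, y(2) = 4801/980

g'(y) = 2y.
g(5) = 1, g'(5) = 10, so y(1) = 5 − 1/10 = 49/10.
g(49/10) = 1/100, g'(49/10) = 49/5, so y(2) = (49/10) − (1/100)/(49/5) = 4801/980.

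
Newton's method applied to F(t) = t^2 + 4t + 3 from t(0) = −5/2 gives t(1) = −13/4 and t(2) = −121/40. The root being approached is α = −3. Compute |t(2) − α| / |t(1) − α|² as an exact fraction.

2/5

t(1) − α = −13/4 − (−3) = −13/4 + 3 = −1/4, so |t(1) − α| = 1/4.
t(2) − α = −121/40 − (−3) = −121/40 + 3 = −1/40, so |t(2) − α| = 1/40.
|t(1) − α|² = 1/16.
Ratio = (1/40) / (1/16) = 2/5.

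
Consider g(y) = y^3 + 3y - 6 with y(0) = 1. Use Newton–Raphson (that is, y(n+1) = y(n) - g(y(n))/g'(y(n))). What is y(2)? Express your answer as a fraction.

58/45

g'(y) = 3y^2 + 3.
g(1) = -2, g'(1) = 6, so y(1) = 1 - (-2)/6 = 4/3.
g(4/3) = 10/27, g'(4/3) = 25/3, so y(2) = (4/3) - (10/27)/(25/3) = 58/45.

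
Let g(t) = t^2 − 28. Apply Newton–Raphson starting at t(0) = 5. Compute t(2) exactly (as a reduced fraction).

g'(t) = 2t.
g(5) = −3, g'(5) = 10, so t(1) = 5 − (−3)/10 = 53/10.
g(53/10) = 9/100, g'(53/10) = 53/5, so t(2) = (53/10) − (9/100)/(53/5) = 5609/1060.

5609/1060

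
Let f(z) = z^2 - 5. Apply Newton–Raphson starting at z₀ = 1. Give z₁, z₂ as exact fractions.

f'(z) = 2z.
f(1) = -4, f'(1) = 2, so z₁ = 1 - (-4)/2 = 3.
f(3) = 4, f'(3) = 6, so z₂ = 3 - 4/6 = 7/3.

z₁ = 3, z₂ = 7/3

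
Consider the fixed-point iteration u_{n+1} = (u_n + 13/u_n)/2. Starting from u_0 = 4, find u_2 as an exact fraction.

1673/464

u_1 = (4 + 13/4)/2 = 29/8.
u_2 = (29/8 + 13/(29/8))/2 = 1673/464.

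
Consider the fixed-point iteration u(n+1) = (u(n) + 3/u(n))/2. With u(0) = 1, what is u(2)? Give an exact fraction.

u(1) = (1 + 3/1)/2 = 2.
u(2) = (2 + 3/2)/2 = 7/4.

7/4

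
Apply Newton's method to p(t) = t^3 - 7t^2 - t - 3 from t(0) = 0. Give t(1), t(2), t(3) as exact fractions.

p'(t) = 3t^2 - 14t - 1.
p(0) = -3, p'(0) = -1, so t(1) = 0 - (-3)/(-1) = -3.
p(-3) = -90, p'(-3) = 68, so t(2) = (-3) - (-90)/68 = -57/34.
p(-57/34) = -1010475/39304, p'(-57/34) = 35723/1156, so t(3) = (-57/34) - (-1010475/39304)/(35723/1156) = -512868/607291.

t(1) = -3, t(2) = -57/34, t(3) = -512868/607291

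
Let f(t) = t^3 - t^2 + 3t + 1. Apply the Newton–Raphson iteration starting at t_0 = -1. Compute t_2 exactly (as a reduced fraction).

f'(t) = 3t^2 - 2t + 3.
f(-1) = -4, f'(-1) = 8, so t_1 = (-1) - (-4)/8 = -1/2.
f(-1/2) = -7/8, f'(-1/2) = 19/4, so t_2 = (-1/2) - (-7/8)/(19/4) = -6/19.

-6/19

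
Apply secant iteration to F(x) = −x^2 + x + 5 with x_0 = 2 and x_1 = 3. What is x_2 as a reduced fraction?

11/4

F(2) = 3, F(3) = −1. x_2 = 3 − (−1)·(3 − 2)/((−1) − 3) = 11/4.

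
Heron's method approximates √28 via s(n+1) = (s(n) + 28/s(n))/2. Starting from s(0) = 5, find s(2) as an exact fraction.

s(1) = (5 + 28/5)/2 = 53/10.
s(2) = (53/10 + 28/(53/10))/2 = 5609/1060.

5609/1060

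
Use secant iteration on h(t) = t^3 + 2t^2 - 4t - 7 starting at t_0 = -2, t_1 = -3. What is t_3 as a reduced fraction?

h(-2) = 1, h(-3) = -4. t_2 = (-3) - (-4)·((-3) - (-2))/((-4) - 1) = -11/5.
h(-3) = -4, h(-11/5) = 104/125. t_3 = (-11/5) - (104/125)·((-11/5) - (-3))/((104/125) - (-4)) = -353/151.

-353/151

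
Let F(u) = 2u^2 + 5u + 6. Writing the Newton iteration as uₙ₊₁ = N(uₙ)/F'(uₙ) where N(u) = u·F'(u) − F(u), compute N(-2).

2

F'(u) = 4u + 5.
N(u) = u·F'(u) − F(u) = u·(4u + 5) − (2u^2 + 5u + 6) = 2u^2 − 6.
N(-2) = 2.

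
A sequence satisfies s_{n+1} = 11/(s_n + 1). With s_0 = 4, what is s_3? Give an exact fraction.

176/71

s_1 = 11/(4 + 1) = 11/5.
s_2 = 11/(11/5 + 1) = 55/16.
s_3 = 11/(55/16 + 1) = 176/71.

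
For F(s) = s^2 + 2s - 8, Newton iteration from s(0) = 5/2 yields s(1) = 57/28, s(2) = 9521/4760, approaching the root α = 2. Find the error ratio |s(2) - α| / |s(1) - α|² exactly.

s(1) - α = 57/28 - 2 = 1/28, so |s(1) - α| = 1/28.
s(2) - α = 9521/4760 - 2 = 1/4760, so |s(2) - α| = 1/4760.
|s(1) - α|² = 1/784.
Ratio = (1/4760) / (1/784) = 14/85.

14/85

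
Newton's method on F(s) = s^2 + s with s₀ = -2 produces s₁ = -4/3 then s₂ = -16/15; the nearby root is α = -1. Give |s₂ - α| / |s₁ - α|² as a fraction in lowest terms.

s₁ - α = -4/3 - (-1) = -4/3 + 1 = -1/3, so |s₁ - α| = 1/3.
s₂ - α = -16/15 - (-1) = -16/15 + 1 = -1/15, so |s₂ - α| = 1/15.
|s₁ - α|² = 1/9.
Ratio = (1/15) / (1/9) = 3/5.

3/5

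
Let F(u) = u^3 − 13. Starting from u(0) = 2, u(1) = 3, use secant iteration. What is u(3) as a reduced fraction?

F(2) = −5, F(3) = 14. u(2) = 3 − 14·(3 − 2)/(14 − (−5)) = 43/19.
F(3) = 14, F(43/19) = −9660/6859. u(3) = (43/19) − (−9660/6859)·((43/19) − 3)/((−9660/6859) − 14) = 17593/7549.

17593/7549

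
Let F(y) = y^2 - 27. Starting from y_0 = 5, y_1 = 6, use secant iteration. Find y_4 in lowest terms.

1351/260

F(5) = -2, F(6) = 9. y_2 = 6 - 9·(6 - 5)/(9 - (-2)) = 57/11.
F(6) = 9, F(57/11) = -18/121. y_3 = (57/11) - (-18/121)·((57/11) - 6)/((-18/121) - 9) = 213/41.
F(57/11) = -18/121, F(213/41) = -18/1681. y_4 = (213/41) - (-18/1681)·((213/41) - (57/11))/((-18/1681) - (-18/121)) = 1351/260.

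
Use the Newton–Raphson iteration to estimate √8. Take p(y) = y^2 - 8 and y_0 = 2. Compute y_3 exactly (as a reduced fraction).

p'(y) = 2y.
p(2) = -4, p'(2) = 4, so y_1 = 2 - (-4)/4 = 3.
p(3) = 1, p'(3) = 6, so y_2 = 3 - 1/6 = 17/6.
p(17/6) = 1/36, p'(17/6) = 17/3, so y_3 = (17/6) - (1/36)/(17/3) = 577/204.

577/204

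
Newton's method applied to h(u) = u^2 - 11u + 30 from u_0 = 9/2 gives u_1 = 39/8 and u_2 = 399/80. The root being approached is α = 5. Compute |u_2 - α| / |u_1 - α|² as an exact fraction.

u_1 - α = 39/8 - 5 = -1/8, so |u_1 - α| = 1/8.
u_2 - α = 399/80 - 5 = -1/80, so |u_2 - α| = 1/80.
|u_1 - α|² = 1/64.
Ratio = (1/80) / (1/64) = 4/5.

4/5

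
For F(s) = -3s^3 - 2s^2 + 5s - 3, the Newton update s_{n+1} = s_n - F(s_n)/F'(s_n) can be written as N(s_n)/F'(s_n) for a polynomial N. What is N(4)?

-413

F'(s) = -9s^2 - 4s + 5.
N(s) = s·F'(s) - F(s) = s·(-9s^2 - 4s + 5) - (-3s^3 - 2s^2 + 5s - 3) = -6s^3 - 2s^2 + 3.
N(4) = -413.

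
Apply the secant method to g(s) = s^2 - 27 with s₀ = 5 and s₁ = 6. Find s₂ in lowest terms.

g(5) = -2, g(6) = 9. s₂ = 6 - 9·(6 - 5)/(9 - (-2)) = 57/11.

57/11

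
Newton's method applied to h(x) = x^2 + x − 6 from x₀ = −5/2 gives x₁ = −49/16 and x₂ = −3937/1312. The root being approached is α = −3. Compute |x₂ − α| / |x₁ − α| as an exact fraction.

1/82

x₁ − α = −49/16 − (−3) = −49/16 + 3 = −1/16, so |x₁ − α| = 1/16.
x₂ − α = −3937/1312 − (−3) = −3937/1312 + 3 = −1/1312, so |x₂ − α| = 1/1312.
Ratio = (1/1312) / (1/16) = 1/82.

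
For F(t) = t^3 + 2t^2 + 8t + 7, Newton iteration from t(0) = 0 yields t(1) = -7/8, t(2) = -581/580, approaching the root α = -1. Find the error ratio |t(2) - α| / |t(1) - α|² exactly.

t(1) - α = -7/8 - (-1) = -7/8 + 1 = 1/8, so |t(1) - α| = 1/8.
t(2) - α = -581/580 - (-1) = -581/580 + 1 = -1/580, so |t(2) - α| = 1/580.
|t(1) - α|² = 1/64.
Ratio = (1/580) / (1/64) = 16/145.

16/145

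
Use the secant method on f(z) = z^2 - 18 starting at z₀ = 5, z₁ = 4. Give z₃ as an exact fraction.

157/37

f(5) = 7, f(4) = -2. z₂ = 4 - (-2)·(4 - 5)/((-2) - 7) = 38/9.
f(4) = -2, f(38/9) = -14/81. z₃ = (38/9) - (-14/81)·((38/9) - 4)/((-14/81) - (-2)) = 157/37.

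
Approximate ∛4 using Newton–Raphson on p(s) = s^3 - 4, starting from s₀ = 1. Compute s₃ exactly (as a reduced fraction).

358/225

p'(s) = 3s^2.
p(1) = -3, p'(1) = 3, so s₁ = 1 - (-3)/3 = 2.
p(2) = 4, p'(2) = 12, so s₂ = 2 - 4/12 = 5/3.
p(5/3) = 17/27, p'(5/3) = 25/3, so s₃ = (5/3) - (17/27)/(25/3) = 358/225.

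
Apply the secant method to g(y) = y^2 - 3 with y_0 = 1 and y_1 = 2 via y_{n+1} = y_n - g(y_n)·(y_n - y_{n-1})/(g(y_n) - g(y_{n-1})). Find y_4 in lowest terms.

97/56

g(1) = -2, g(2) = 1. y_2 = 2 - 1·(2 - 1)/(1 - (-2)) = 5/3.
g(2) = 1, g(5/3) = -2/9. y_3 = (5/3) - (-2/9)·((5/3) - 2)/((-2/9) - 1) = 19/11.
g(5/3) = -2/9, g(19/11) = -2/121. y_4 = (19/11) - (-2/121)·((19/11) - (5/3))/((-2/121) - (-2/9)) = 97/56.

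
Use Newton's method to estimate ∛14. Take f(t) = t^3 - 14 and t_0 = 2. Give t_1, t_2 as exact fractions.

f'(t) = 3t^2.
f(2) = -6, f'(2) = 12, so t_1 = 2 - (-6)/12 = 5/2.
f(5/2) = 13/8, f'(5/2) = 75/4, so t_2 = (5/2) - (13/8)/(75/4) = 181/75.

t_1 = 5/2, t_2 = 181/75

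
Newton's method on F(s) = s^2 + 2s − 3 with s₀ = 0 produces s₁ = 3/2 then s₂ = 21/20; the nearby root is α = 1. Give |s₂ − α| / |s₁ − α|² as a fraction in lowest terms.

s₁ − α = 3/2 − 1 = 1/2, so |s₁ − α| = 1/2.
s₂ − α = 21/20 − 1 = 1/20, so |s₂ − α| = 1/20.
|s₁ − α|² = 1/4.
Ratio = (1/20) / (1/4) = 1/5.

1/5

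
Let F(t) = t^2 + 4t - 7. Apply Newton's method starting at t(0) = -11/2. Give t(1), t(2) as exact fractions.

F'(t) = 2t + 4.
F(-11/2) = 5/4, F'(-11/2) = -7, so t(1) = (-11/2) - (5/4)/(-7) = -149/28.
F(-149/28) = 25/784, F'(-149/28) = -93/14, so t(2) = (-149/28) - (25/784)/(-93/14) = -27689/5208.

t(1) = -149/28, t(2) = -27689/5208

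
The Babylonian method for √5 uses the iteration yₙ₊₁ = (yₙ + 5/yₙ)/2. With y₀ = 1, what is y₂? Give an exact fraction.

7/3

y₁ = (1 + 5/1)/2 = 3.
y₂ = (3 + 5/3)/2 = 7/3.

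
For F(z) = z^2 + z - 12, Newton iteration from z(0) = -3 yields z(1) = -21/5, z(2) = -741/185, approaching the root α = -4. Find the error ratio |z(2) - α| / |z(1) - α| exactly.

z(1) - α = -21/5 - (-4) = -21/5 + 4 = -1/5, so |z(1) - α| = 1/5.
z(2) - α = -741/185 - (-4) = -741/185 + 4 = -1/185, so |z(2) - α| = 1/185.
Ratio = (1/185) / (1/5) = 1/37.

1/37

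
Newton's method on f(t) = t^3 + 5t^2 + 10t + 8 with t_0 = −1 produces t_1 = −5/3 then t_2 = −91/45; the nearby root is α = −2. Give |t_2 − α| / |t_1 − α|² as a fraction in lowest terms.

t_1 − α = −5/3 − (−2) = −5/3 + 2 = 1/3, so |t_1 − α| = 1/3.
t_2 − α = −91/45 − (−2) = −91/45 + 2 = −1/45, so |t_2 − α| = 1/45.
|t_1 − α|² = 1/9.
Ratio = (1/45) / (1/9) = 1/5.

1/5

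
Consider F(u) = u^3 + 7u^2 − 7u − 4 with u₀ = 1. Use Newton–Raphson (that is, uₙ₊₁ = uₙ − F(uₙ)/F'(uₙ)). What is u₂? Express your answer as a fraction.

F'(u) = 3u^2 + 14u − 7.
F(1) = −3, F'(1) = 10, so u₁ = 1 − (−3)/10 = 13/10.
F(13/10) = 927/1000, F'(13/10) = 1627/100, so u₂ = (13/10) − (927/1000)/(1627/100) = 10112/8135.

10112/8135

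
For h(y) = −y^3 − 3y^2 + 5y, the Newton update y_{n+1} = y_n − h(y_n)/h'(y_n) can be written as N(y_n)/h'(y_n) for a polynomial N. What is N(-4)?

80

h'(y) = −3y^2 − 6y + 5.
N(y) = y·h'(y) − h(y) = y·(−3y^2 − 6y + 5) − (−y^3 − 3y^2 + 5y) = −2y^3 − 3y^2.
N(-4) = 80.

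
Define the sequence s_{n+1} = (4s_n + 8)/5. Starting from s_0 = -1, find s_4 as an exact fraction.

2696/625

s_1 = (4·(-1) + 8)/5 = 4/5.
s_2 = (4·(4/5) + 8)/5 = 56/25.
s_3 = (4·(56/25) + 8)/5 = 424/125.
s_4 = (4·(424/125) + 8)/5 = 2696/625.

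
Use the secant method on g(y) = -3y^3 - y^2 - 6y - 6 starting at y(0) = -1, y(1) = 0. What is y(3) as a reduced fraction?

g(-1) = 2, g(0) = -6. y(2) = 0 - (-6)·(0 - (-1))/((-6) - 2) = -3/4.
g(0) = -6, g(-3/4) = -51/64. y(3) = (-3/4) - (-51/64)·((-3/4) - 0)/((-51/64) - (-6)) = -32/37.

-32/37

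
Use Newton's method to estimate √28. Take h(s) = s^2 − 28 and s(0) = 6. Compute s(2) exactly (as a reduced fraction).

127/24

h'(s) = 2s.
h(6) = 8, h'(6) = 12, so s(1) = 6 − 8/12 = 16/3.
h(16/3) = 4/9, h'(16/3) = 32/3, so s(2) = (16/3) − (4/9)/(32/3) = 127/24.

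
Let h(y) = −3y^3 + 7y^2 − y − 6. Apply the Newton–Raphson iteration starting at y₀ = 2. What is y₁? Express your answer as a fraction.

h'(y) = −9y^2 + 14y − 1.
h(2) = −4, h'(2) = −9, so y₁ = 2 − (−4)/(−9) = 14/9.

14/9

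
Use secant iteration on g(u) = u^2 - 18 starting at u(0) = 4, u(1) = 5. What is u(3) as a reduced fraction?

352/83

g(4) = -2, g(5) = 7. u(2) = 5 - 7·(5 - 4)/(7 - (-2)) = 38/9.
g(5) = 7, g(38/9) = -14/81. u(3) = (38/9) - (-14/81)·((38/9) - 5)/((-14/81) - 7) = 352/83.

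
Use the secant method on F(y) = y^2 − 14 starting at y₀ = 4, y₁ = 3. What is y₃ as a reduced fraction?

176/47

F(4) = 2, F(3) = −5. y₂ = 3 − (−5)·(3 − 4)/((−5) − 2) = 26/7.
F(3) = −5, F(26/7) = −10/49. y₃ = (26/7) − (−10/49)·((26/7) − 3)/((−10/49) − (−5)) = 176/47.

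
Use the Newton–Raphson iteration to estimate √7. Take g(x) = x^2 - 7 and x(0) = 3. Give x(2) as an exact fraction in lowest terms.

g'(x) = 2x.
g(3) = 2, g'(3) = 6, so x(1) = 3 - 2/6 = 8/3.
g(8/3) = 1/9, g'(8/3) = 16/3, so x(2) = (8/3) - (1/9)/(16/3) = 127/48.

127/48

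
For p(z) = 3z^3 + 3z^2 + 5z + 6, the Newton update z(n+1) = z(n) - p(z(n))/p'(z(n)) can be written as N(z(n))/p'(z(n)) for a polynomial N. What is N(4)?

426

p'(z) = 9z^2 + 6z + 5.
N(z) = z·p'(z) - p(z) = z·(9z^2 + 6z + 5) - (3z^3 + 3z^2 + 5z + 6) = 6z^3 + 3z^2 - 6.
N(4) = 426.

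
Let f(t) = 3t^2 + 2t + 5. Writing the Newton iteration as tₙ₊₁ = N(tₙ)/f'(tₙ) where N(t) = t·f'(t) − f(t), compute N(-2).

f'(t) = 6t + 2.
N(t) = t·f'(t) − f(t) = t·(6t + 2) − (3t^2 + 2t + 5) = 3t^2 − 5.
N(-2) = 7.

7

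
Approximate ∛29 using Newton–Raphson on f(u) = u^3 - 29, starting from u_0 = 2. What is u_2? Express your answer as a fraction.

f'(u) = 3u^2.
f(2) = -21, f'(2) = 12, so u_1 = 2 - (-21)/12 = 15/4.
f(15/4) = 1519/64, f'(15/4) = 675/16, so u_2 = (15/4) - (1519/64)/(675/16) = 4303/1350.

4303/1350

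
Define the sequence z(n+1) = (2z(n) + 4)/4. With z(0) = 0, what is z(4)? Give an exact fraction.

z(1) = (2·0 + 4)/4 = 1.
z(2) = (2·1 + 4)/4 = 3/2.
z(3) = (2·(3/2) + 4)/4 = 7/4.
z(4) = (2·(7/4) + 4)/4 = 15/8.

15/8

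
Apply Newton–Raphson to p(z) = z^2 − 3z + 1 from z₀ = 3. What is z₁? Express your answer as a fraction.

8/3

p'(z) = 2z − 3.
p(3) = 1, p'(3) = 3, so z₁ = 3 − 1/3 = 8/3.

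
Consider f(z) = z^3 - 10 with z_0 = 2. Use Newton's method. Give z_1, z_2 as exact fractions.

z_1 = 13/6, z_2 = 3277/1521

f'(z) = 3z^2.
f(2) = -2, f'(2) = 12, so z_1 = 2 - (-2)/12 = 13/6.
f(13/6) = 37/216, f'(13/6) = 169/12, so z_2 = (13/6) - (37/216)/(169/12) = 3277/1521.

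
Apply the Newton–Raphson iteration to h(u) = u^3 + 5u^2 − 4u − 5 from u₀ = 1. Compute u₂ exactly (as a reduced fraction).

503/396

h'(u) = 3u^2 + 10u − 4.
h(1) = −3, h'(1) = 9, so u₁ = 1 − (−3)/9 = 4/3.
h(4/3) = 25/27, h'(4/3) = 44/3, so u₂ = (4/3) − (25/27)/(44/3) = 503/396.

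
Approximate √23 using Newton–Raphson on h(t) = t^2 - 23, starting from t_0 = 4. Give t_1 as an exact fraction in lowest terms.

39/8

h'(t) = 2t.
h(4) = -7, h'(4) = 8, so t_1 = 4 - (-7)/8 = 39/8.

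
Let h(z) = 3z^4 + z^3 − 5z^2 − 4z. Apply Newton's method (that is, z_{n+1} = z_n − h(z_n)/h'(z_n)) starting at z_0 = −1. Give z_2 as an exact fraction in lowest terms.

−7/3

h'(z) = 12z^3 + 3z^2 − 10z − 4.
h(−1) = 1, h'(−1) = −3, so z_1 = (−1) − 1/(−3) = −2/3.
h(−2/3) = 20/27, h'(−2/3) = 4/9, so z_2 = (−2/3) − (20/27)/(4/9) = −7/3.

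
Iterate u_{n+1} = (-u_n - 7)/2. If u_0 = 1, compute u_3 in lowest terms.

u_1 = (-1 - 7)/2 = -4.
u_2 = (-(-4) - 7)/2 = -3/2.
u_3 = (-(-3/2) - 7)/2 = -11/4.

-11/4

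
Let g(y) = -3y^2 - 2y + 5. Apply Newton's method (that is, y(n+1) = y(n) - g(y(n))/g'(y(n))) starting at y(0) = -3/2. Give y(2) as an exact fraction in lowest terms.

-10547/6328

g'(y) = -6y - 2.
g(-3/2) = 5/4, g'(-3/2) = 7, so y(1) = (-3/2) - (5/4)/7 = -47/28.
g(-47/28) = -75/784, g'(-47/28) = 113/14, so y(2) = (-47/28) - (-75/784)/(113/14) = -10547/6328.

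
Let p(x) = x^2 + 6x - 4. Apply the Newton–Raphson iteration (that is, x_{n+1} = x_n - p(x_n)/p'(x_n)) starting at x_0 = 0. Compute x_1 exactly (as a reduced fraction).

2/3

p'(x) = 2x + 6.
p(0) = -4, p'(0) = 6, so x_1 = 0 - (-4)/6 = 2/3.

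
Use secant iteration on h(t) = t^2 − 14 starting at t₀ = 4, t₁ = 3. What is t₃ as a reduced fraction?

176/47

h(4) = 2, h(3) = −5. t₂ = 3 − (−5)·(3 − 4)/((−5) − 2) = 26/7.
h(3) = −5, h(26/7) = −10/49. t₃ = (26/7) − (−10/49)·((26/7) − 3)/((−10/49) − (−5)) = 176/47.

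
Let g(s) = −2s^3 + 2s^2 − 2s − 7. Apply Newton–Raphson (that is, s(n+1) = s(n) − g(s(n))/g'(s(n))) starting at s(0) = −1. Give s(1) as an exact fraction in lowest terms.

−13/12

g'(s) = −6s^2 + 4s − 2.
g(−1) = −1, g'(−1) = −12, so s(1) = (−1) − (−1)/(−12) = −13/12.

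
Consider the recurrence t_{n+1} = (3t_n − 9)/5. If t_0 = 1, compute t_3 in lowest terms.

−414/125

t_1 = (3·1 − 9)/5 = −6/5.
t_2 = (3·(−6/5) − 9)/5 = −63/25.
t_3 = (3·(−63/25) − 9)/5 = −414/125.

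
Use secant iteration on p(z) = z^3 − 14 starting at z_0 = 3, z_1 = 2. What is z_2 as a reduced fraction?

44/19

p(3) = 13, p(2) = −6. z_2 = 2 − (−6)·(2 − 3)/((−6) − 13) = 44/19.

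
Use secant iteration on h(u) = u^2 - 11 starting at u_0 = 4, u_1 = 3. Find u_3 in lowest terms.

73/22

h(4) = 5, h(3) = -2. u_2 = 3 - (-2)·(3 - 4)/((-2) - 5) = 23/7.
h(3) = -2, h(23/7) = -10/49. u_3 = (23/7) - (-10/49)·((23/7) - 3)/((-10/49) - (-2)) = 73/22.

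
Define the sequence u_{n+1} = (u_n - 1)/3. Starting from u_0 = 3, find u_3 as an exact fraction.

-10/27

u_1 = (3 - 1)/3 = 2/3.
u_2 = ((2/3) - 1)/3 = -1/9.
u_3 = ((-1/9) - 1)/3 = -10/27.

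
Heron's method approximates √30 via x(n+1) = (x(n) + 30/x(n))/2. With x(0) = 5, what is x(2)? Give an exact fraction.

241/44

x(1) = (5 + 30/5)/2 = 11/2.
x(2) = (11/2 + 30/(11/2))/2 = 241/44.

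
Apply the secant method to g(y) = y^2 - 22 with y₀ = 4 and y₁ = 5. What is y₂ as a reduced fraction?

g(4) = -6, g(5) = 3. y₂ = 5 - 3·(5 - 4)/(3 - (-6)) = 14/3.

14/3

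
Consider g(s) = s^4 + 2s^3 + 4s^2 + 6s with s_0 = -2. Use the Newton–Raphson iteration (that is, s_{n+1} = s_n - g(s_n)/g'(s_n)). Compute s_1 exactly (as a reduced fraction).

g'(s) = 4s^3 + 6s^2 + 8s + 6.
g(-2) = 4, g'(-2) = -18, so s_1 = (-2) - 4/(-18) = -16/9.

-16/9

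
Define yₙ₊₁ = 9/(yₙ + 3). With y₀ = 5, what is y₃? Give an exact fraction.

y₁ = 9/(5 + 3) = 9/8.
y₂ = 9/(9/8 + 3) = 24/11.
y₃ = 9/(24/11 + 3) = 33/19.

33/19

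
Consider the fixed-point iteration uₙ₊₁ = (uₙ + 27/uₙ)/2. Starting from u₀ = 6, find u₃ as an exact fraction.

u₁ = (6 + 27/6)/2 = 21/4.
u₂ = (21/4 + 27/(21/4))/2 = 291/56.
u₃ = (291/56 + 27/(291/56))/2 = 56451/10864.

56451/10864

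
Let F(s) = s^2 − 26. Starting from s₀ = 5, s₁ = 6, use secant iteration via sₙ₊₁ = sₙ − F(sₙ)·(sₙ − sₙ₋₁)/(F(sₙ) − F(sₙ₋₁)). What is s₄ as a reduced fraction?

34862/6837

F(5) = −1, F(6) = 10. s₂ = 6 − 10·(6 − 5)/(10 − (−1)) = 56/11.
F(6) = 10, F(56/11) = −10/121. s₃ = (56/11) − (−10/121)·((56/11) − 6)/((−10/121) − 10) = 311/61.
F(56/11) = −10/121, F(311/61) = −25/3721. s₄ = (311/61) − (−25/3721)·((311/61) − (56/11))/((−25/3721) − (−10/121)) = 34862/6837.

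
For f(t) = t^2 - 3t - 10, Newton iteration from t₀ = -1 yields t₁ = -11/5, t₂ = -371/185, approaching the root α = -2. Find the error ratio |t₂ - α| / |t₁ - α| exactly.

1/37

t₁ - α = -11/5 - (-2) = -11/5 + 2 = -1/5, so |t₁ - α| = 1/5.
t₂ - α = -371/185 - (-2) = -371/185 + 2 = -1/185, so |t₂ - α| = 1/185.
Ratio = (1/185) / (1/5) = 1/37.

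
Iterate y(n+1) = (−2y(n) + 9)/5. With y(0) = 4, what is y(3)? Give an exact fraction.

y(1) = (−2·4 + 9)/5 = 1/5.
y(2) = (−2·(1/5) + 9)/5 = 43/25.
y(3) = (−2·(43/25) + 9)/5 = 139/125.

139/125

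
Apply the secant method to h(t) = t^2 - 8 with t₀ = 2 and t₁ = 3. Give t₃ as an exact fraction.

82/29

h(2) = -4, h(3) = 1. t₂ = 3 - 1·(3 - 2)/(1 - (-4)) = 14/5.
h(3) = 1, h(14/5) = -4/25. t₃ = (14/5) - (-4/25)·((14/5) - 3)/((-4/25) - 1) = 82/29.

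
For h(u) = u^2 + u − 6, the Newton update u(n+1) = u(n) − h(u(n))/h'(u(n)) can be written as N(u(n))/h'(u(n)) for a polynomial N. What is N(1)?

h'(u) = 2u + 1.
N(u) = u·h'(u) − h(u) = u·(2u + 1) − (u^2 + u − 6) = u^2 + 6.
N(1) = 7.

7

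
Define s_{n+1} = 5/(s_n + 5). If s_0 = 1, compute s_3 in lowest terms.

35/41

s_1 = 5/(1 + 5) = 5/6.
s_2 = 5/(5/6 + 5) = 6/7.
s_3 = 5/(6/7 + 5) = 35/41.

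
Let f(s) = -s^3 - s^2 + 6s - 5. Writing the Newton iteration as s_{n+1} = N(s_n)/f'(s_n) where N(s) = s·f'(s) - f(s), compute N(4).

-139

f'(s) = -3s^2 - 2s + 6.
N(s) = s·f'(s) - f(s) = s·(-3s^2 - 2s + 6) - (-s^3 - s^2 + 6s - 5) = -2s^3 - s^2 + 5.
N(4) = -139.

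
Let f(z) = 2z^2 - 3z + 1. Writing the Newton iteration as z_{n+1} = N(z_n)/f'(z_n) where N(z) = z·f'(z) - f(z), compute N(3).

f'(z) = 4z - 3.
N(z) = z·f'(z) - f(z) = z·(4z - 3) - (2z^2 - 3z + 1) = 2z^2 - 1.
N(3) = 17.

17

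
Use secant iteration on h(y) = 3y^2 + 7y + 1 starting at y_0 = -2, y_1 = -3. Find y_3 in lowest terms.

-145/67

h(-2) = -1, h(-3) = 7. y_2 = (-3) - 7·((-3) - (-2))/(7 - (-1)) = -17/8.
h(-3) = 7, h(-17/8) = -21/64. y_3 = (-17/8) - (-21/64)·((-17/8) - (-3))/((-21/64) - 7) = -145/67.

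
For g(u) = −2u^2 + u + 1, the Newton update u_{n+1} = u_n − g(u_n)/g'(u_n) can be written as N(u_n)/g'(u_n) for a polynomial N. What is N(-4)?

−33

g'(u) = −4u + 1.
N(u) = u·g'(u) − g(u) = u·(−4u + 1) − (−2u^2 + u + 1) = −2u^2 − 1.
N(-4) = −33.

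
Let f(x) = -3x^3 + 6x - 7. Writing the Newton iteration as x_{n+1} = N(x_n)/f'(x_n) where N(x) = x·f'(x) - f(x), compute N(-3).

169

f'(x) = -9x^2 + 6.
N(x) = x·f'(x) - f(x) = x·(-9x^2 + 6) - (-3x^3 + 6x - 7) = -6x^3 + 7.
N(-3) = 169.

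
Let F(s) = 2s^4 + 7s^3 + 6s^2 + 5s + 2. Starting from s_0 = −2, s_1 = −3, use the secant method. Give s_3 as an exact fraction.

−54400/21239

F(−2) = −8, F(−3) = 14. s_2 = (−3) − 14·((−3) − (−2))/(14 − (−8)) = −26/11.
F(−3) = 14, F(−26/11) = −92372/14641. s_3 = (−26/11) − (−92372/14641)·((−26/11) − (−3))/((−92372/14641) − 14) = −54400/21239.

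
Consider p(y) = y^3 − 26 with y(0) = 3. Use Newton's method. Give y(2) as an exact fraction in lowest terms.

767879/259200

p'(y) = 3y^2.
p(3) = 1, p'(3) = 27, so y(1) = 3 − 1/27 = 80/27.
p(80/27) = 242/19683, p'(80/27) = 6400/243, so y(2) = (80/27) − (242/19683)/(6400/243) = 767879/259200.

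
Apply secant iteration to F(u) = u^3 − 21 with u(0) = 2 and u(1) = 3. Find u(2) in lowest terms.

F(2) = −13, F(3) = 6. u(2) = 3 − 6·(3 − 2)/(6 − (−13)) = 51/19.

51/19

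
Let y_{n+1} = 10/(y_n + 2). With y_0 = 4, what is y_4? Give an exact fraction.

260/107

y_1 = 10/(4 + 2) = 5/3.
y_2 = 10/(5/3 + 2) = 30/11.
y_3 = 10/(30/11 + 2) = 55/26.
y_4 = 10/(55/26 + 2) = 260/107.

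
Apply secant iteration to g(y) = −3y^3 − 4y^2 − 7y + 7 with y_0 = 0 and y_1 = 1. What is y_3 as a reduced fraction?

45/73

g(0) = 7, g(1) = −7. y_2 = 1 − (−7)·(1 − 0)/((−7) − 7) = 1/2.
g(1) = −7, g(1/2) = 17/8. y_3 = (1/2) − (17/8)·((1/2) − 1)/((17/8) − (−7)) = 45/73.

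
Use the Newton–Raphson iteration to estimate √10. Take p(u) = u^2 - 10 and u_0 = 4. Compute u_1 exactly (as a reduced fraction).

13/4

p'(u) = 2u.
p(4) = 6, p'(4) = 8, so u_1 = 4 - 6/8 = 13/4.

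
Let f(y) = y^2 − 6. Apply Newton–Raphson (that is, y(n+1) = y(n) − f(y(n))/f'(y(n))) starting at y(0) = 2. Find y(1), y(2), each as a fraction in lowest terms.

y(1) = 5/2, y(2) = 49/20

f'(y) = 2y.
f(2) = −2, f'(2) = 4, so y(1) = 2 − (−2)/4 = 5/2.
f(5/2) = 1/4, f'(5/2) = 5, so y(2) = (5/2) − (1/4)/5 = 49/20.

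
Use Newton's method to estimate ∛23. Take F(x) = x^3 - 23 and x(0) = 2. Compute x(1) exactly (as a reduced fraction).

13/4

F'(x) = 3x^2.
F(2) = -15, F'(2) = 12, so x(1) = 2 - (-15)/12 = 13/4.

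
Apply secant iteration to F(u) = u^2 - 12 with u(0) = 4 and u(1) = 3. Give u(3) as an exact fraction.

F(4) = 4, F(3) = -3. u(2) = 3 - (-3)·(3 - 4)/((-3) - 4) = 24/7.
F(3) = -3, F(24/7) = -12/49. u(3) = (24/7) - (-12/49)·((24/7) - 3)/((-12/49) - (-3)) = 52/15.

52/15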